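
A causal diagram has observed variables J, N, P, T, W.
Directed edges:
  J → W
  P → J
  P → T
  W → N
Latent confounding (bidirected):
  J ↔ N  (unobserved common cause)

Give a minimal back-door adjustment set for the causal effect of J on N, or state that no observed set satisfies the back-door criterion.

desc(J)\{J}={N,W}; candidates ⊆ {P,T}.
J↔N: latent back-door arc(s) into J.
size 0: {}; under {} J still reaches {N,P,T} ∋ N.
size 1: {P}, {T}; under {P} J still reaches {N} ∋ N.
size 2: {P,T}; under {P,T} J still reaches {N} ∋ N.
J↔N cannot be blocked by any observed set — no back-door set.

J→N: no observed back-door set.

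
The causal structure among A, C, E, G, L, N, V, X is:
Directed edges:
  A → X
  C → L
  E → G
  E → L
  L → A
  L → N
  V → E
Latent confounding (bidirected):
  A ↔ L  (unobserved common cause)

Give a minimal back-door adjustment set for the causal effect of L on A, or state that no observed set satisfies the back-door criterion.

desc(L)\{L}={A,N,X}; candidates ⊆ {C,E,G,V}.
L↔A: latent back-door arc(s) into L.
size 0: {}; under {} L still reaches {A,C,E,G,V,X} ∋ A.
size 1: {C}, {E}, {G} …(+1); under {C} L still reaches {A,E,G,V,X} ∋ A.
size 2: {C,E}, {C,G}, {C,V} …(+3); under {C,E} L still reaches {A,X} ∋ A.
L↔A cannot be blocked by any observed set — no back-door set.

L→A: no observed back-door set.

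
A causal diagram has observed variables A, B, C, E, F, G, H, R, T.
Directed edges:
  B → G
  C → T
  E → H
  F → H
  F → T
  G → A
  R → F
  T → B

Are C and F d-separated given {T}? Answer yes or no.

No — C and F are d-connected given {T}.

Bayes-Ball from C | {T} reaches {F,H,R}.
F ∈ reach(C|{T}) ⇒ C ⊥̸ F | {T}.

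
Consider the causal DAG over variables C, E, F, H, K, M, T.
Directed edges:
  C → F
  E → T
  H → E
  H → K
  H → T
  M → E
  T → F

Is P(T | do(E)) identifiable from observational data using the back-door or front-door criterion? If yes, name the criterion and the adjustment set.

desc(E)\{E}={F,T}; candidates ⊆ {C,H,K,M}.
size 0: {}; under {} E still reaches {F,H,K,M,T} ∋ T.
{H}: E⊥T given {H} in G with E→· removed — back-door holds.
P(T|do(E)) = Σ_{H} P(T|E,H)·P(H).

P(T|do(E)): backdoor, adjust for {H}.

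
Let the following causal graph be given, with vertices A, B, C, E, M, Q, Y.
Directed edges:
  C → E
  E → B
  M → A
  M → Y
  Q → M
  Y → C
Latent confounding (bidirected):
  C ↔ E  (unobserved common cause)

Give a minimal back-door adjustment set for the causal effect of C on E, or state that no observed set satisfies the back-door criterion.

C→E: no observed back-door set.

desc(C)\{C}={B,E}; candidates ⊆ {A,M,Q,Y}.
C↔E: latent back-door arc(s) into C.
size 0: {}; under {} C still reaches {A,B,E,M,Q,Y} ∋ E.
size 1: {A}, {M}, {Q} …(+1); under {A} C still reaches {B,E,M,Q,Y} ∋ E.
size 2: {A,M}, {A,Q}, {A,Y} …(+3); under {A,M} C still reaches {B,E,Y} ∋ E.
C↔E cannot be blocked by any observed set — no back-door set.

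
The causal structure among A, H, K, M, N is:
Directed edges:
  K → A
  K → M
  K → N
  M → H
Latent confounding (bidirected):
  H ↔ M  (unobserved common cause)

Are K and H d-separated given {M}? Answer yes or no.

No — K and H are d-connected given {M}.

Bayes-Ball from K | {M} reaches {A,H,N}.
H ∈ reach(K|{M}) ⇒ K ⊥̸ H | {M}.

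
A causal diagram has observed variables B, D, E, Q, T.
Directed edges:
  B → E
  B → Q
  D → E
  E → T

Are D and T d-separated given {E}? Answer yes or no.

Yes — D ⊥ T | {E}.

Bayes-Ball from D | {E} reaches {B,Q}.
T ∉ reach(D|{E}) ⇒ D ⊥ T | {E}.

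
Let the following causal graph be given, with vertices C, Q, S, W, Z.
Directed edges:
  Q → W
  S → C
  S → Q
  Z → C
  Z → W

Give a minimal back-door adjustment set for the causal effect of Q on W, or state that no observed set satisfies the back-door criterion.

desc(Q)\{Q}={W}; candidates ⊆ {C,S,Z}.
∅: Q⊥W given ∅ in G with Q→· removed — back-door holds.

Q→W: minimal back-door set ∅.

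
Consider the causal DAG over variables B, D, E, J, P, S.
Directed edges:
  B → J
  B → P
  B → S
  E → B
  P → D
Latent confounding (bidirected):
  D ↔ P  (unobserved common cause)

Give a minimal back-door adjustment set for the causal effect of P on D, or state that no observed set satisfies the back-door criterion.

desc(P)\{P}={D}; candidates ⊆ {B,E,J,S}.
P↔D: latent back-door arc(s) into P.
size 0: {}; under {} P still reaches {B,D,E,J,S} ∋ D.
size 1: {B}, {E}, {J} …(+1); under {B} P still reaches {D} ∋ D.
size 2: {B,E}, {B,J}, {B,S} …(+3); under {B,E} P still reaches {D} ∋ D.
P↔D cannot be blocked by any observed set — no back-door set.

P→D: no observed back-door set.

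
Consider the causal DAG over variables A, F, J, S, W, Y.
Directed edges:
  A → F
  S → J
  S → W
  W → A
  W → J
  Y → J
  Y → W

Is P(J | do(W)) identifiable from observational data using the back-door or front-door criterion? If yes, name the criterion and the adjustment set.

desc(W)\{W}={A,F,J}; candidates ⊆ {S,Y}.
size 0: {}; under {} W still reaches {J,S,Y} ∋ J.
size 1: {S}, {Y}; under {S} W still reaches {J,Y} ∋ J.
{S,Y}: W⊥J given {S,Y} in G with W→· removed — back-door holds.
P(J|do(W)) = Σ_{S,Y} P(J|W,S,Y)·P(S,Y).

P(J|do(W)): backdoor, adjust for {S, Y}.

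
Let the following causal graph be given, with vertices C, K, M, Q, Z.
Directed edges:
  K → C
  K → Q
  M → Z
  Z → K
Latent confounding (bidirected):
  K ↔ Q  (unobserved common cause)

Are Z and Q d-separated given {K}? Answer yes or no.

No — Z and Q are d-connected given {K}.

Bayes-Ball from Z | {K} reaches {M,Q}.
Q ∈ reach(Z|{K}) ⇒ Z ⊥̸ Q | {K}.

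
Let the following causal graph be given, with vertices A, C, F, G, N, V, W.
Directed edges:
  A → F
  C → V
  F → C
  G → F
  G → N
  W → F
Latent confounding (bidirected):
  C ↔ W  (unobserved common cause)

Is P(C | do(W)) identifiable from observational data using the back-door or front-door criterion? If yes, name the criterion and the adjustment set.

desc(W)\{W}={C,F,V}; candidates ⊆ {A,G,N}.
W↔C: latent back-door arc(s) into W.
size 0: {}; under {} W still reaches {C,V} ∋ C.
size 1: {A}, {G}, {N}; under {A} W still reaches {C,V} ∋ C.
size 2: {A,G}, {A,N}, {G,N}; under {A,G} W still reaches {C,V} ∋ C.
W↔C cannot be blocked by any observed set — no back-door set.
{F}: (i) intercepts every directed W→C path; (ii) no back-door W→{F}; (iii) {W} blocks every back-door {F}→C. Front-door holds.
P(C|do(W)) = Σ_{F} P(F|W) Σ_{W'} P(C|F,W')P(W').

P(C|do(W)): frontdoor, adjust for {F}.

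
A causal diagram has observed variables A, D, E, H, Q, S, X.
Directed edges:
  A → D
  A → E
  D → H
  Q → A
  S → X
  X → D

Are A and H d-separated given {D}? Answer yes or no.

Yes — A ⊥ H | {D}.

Bayes-Ball from A | {D} reaches {E,Q,S,X}.
H ∉ reach(A|{D}) ⇒ A ⊥ H | {D}.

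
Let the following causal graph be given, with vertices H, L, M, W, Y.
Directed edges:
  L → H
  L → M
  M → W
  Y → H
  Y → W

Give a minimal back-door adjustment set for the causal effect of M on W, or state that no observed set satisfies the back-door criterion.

M→W: minimal back-door set ∅.

desc(M)\{M}={W}; candidates ⊆ {H,L,Y}.
∅: M⊥W given ∅ in G with M→· removed — back-door holds.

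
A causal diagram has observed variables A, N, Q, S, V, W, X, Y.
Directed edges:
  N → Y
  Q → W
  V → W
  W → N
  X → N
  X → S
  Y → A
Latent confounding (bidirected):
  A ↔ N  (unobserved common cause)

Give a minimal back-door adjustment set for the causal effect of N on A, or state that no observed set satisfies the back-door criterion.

N→A: no observed back-door set.

desc(N)\{N}={A,Y}; candidates ⊆ {Q,S,V,W,X}.
N↔A: latent back-door arc(s) into N.
size 0: {}; under {} N still reaches {A,Q,S,V,W,X} ∋ A.
size 1: {Q}, {S}, {V} …(+2); under {Q} N still reaches {A,S,V,W,X} ∋ A.
size 2: {Q,S}, {Q,V}, {Q,W} …(+7); under {Q,S} N still reaches {A,V,W,X} ∋ A.
N↔A cannot be blocked by any observed set — no back-door set.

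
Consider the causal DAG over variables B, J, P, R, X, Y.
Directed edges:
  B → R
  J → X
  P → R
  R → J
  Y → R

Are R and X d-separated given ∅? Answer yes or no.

Bayes-Ball from R | ∅ reaches {B,J,P,X,Y}.
X ∈ reach(R|∅) ⇒ R ⊥̸ X | ∅.

No — R and X are d-connected given ∅.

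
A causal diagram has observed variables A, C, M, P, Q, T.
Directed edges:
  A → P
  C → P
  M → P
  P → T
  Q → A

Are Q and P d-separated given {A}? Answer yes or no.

Yes — Q ⊥ P | {A}.

Bayes-Ball from Q | {A} reaches ∅.
P ∉ reach(Q|{A}) ⇒ Q ⊥ P | {A}.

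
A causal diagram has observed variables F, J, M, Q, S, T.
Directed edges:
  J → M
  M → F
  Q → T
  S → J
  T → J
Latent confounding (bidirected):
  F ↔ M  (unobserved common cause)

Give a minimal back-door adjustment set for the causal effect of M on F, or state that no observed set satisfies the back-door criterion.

desc(M)\{M}={F}; candidates ⊆ {J,Q,S,T}.
M↔F: latent back-door arc(s) into M.
size 0: {}; under {} M still reaches {F,J,Q,S,T} ∋ F.
size 1: {J}, {Q}, {S} …(+1); under {J} M still reaches {F} ∋ F.
size 2: {J,Q}, {J,S}, {J,T} …(+3); under {J,Q} M still reaches {F} ∋ F.
M↔F cannot be blocked by any observed set — no back-door set.

M→F: no observed back-door set.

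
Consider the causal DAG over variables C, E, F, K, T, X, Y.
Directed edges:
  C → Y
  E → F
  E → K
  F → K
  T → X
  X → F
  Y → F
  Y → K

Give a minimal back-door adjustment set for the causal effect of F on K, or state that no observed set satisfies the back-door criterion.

desc(F)\{F}={K}; candidates ⊆ {C,E,T,X,Y}.
size 0: {}; under {} F still reaches {C,E,K,T,X,Y} ∋ K.
size 1: {C}, {E}, {T} …(+2); under {C} F still reaches {E,K,T,X,Y} ∋ K.
{E,Y}: F⊥K given {E,Y} in G with F→· removed — back-door holds.

F→K: minimal back-door set {E, Y}.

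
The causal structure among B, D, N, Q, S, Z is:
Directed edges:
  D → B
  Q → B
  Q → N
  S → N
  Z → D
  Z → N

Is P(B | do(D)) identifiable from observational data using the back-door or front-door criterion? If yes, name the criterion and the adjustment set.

P(B|do(D)): backdoor, adjust for ∅.

desc(D)\{D}={B}; candidates ⊆ {N,Q,S,Z}.
∅: D⊥B given ∅ in G with D→· removed — back-door holds.
P(B|do(D)) = P(B|D) — no adjustment needed.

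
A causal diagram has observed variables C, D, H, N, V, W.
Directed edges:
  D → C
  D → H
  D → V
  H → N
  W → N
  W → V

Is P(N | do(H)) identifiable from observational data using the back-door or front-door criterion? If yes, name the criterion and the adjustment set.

P(N|do(H)): backdoor, adjust for ∅.

desc(H)\{H}={N}; candidates ⊆ {C,D,V,W}.
∅: H⊥N given ∅ in G with H→· removed — back-door holds.
P(N|do(H)) = P(N|H) — no adjustment needed.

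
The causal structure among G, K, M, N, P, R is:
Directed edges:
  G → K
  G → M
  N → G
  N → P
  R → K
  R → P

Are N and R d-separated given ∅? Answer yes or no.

Bayes-Ball from N | ∅ reaches {G,K,M,P}.
R ∉ reach(N|∅) ⇒ N ⊥ R | ∅.

Yes — N ⊥ R | ∅.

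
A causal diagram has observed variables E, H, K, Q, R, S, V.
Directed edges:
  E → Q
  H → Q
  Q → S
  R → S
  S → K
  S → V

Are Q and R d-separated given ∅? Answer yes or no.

Bayes-Ball from Q | ∅ reaches {E,H,K,S,V}.
R ∉ reach(Q|∅) ⇒ Q ⊥ R | ∅.

Yes — Q ⊥ R | ∅.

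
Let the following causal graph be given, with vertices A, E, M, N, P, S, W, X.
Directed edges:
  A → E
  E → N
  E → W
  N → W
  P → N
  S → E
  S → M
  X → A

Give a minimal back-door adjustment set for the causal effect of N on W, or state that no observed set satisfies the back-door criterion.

N→W: minimal back-door set {E}.

desc(N)\{N}={W}; candidates ⊆ {A,E,M,P,S,X}.
size 0: {}; under {} N still reaches {A,E,M,P,S,W,X} ∋ W.
{E}: N⊥W given {E} in G with N→· removed — back-door holds.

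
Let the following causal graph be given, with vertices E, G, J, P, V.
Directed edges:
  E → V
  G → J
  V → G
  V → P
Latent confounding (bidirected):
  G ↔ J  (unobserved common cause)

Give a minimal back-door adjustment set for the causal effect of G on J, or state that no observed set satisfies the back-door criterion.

desc(G)\{G}={J}; candidates ⊆ {E,P,V}.
G↔J: latent back-door arc(s) into G.
size 0: {}; under {} G still reaches {E,J,P,V} ∋ J.
size 1: {E}, {P}, {V}; under {E} G still reaches {J,P,V} ∋ J.
size 2: {E,P}, {E,V}, {P,V}; under {E,P} G still reaches {J,V} ∋ J.
G↔J cannot be blocked by any observed set — no back-door set.

G→J: no observed back-door set.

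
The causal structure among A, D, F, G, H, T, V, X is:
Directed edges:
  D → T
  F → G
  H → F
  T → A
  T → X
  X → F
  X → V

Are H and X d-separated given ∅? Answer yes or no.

Yes — H ⊥ X | ∅.

Bayes-Ball from H | ∅ reaches {F,G}.
X ∉ reach(H|∅) ⇒ H ⊥ X | ∅.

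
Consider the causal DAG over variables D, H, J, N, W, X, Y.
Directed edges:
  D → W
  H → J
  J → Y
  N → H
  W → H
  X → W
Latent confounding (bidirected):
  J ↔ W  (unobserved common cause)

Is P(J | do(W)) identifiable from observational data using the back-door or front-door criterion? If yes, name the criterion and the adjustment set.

P(J|do(W)): frontdoor, adjust for {H}.

desc(W)\{W}={H,J,Y}; candidates ⊆ {D,N,X}.
W↔J: latent back-door arc(s) into W.
size 0: {}; under {} W still reaches {D,J,X,Y} ∋ J.
size 1: {D}, {N}, {X}; under {D} W still reaches {J,X,Y} ∋ J.
size 2: {D,N}, {D,X}, {N,X}; under {D,N} W still reaches {J,X,Y} ∋ J.
W↔J cannot be blocked by any observed set — no back-door set.
{H}: (i) intercepts every directed W→J path; (ii) no back-door W→{H}; (iii) {W} blocks every back-door {H}→J. Front-door holds.
P(J|do(W)) = Σ_{H} P(H|W) Σ_{W'} P(J|H,W')P(W').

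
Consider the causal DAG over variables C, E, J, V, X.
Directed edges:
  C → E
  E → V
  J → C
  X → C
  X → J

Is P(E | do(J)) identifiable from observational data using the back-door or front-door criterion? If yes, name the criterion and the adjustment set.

desc(J)\{J}={C,E,V}; candidates ⊆ {X}.
size 0: {}; under {} J still reaches {C,E,V,X} ∋ E.
{X}: J⊥E given {X} in G with J→· removed — back-door holds.
P(E|do(J)) = Σ_{X} P(E|J,X)·P(X).

P(E|do(J)): backdoor, adjust for {X}.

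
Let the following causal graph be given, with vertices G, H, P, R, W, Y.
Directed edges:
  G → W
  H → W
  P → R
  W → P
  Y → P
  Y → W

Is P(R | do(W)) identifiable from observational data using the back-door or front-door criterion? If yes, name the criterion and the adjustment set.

P(R|do(W)): backdoor, adjust for {Y}.

desc(W)\{W}={P,R}; candidates ⊆ {G,H,Y}.
size 0: {}; under {} W still reaches {G,H,P,R,Y} ∋ R.
{Y}: W⊥R given {Y} in G with W→· removed — back-door holds.
P(R|do(W)) = Σ_{Y} P(R|W,Y)·P(Y).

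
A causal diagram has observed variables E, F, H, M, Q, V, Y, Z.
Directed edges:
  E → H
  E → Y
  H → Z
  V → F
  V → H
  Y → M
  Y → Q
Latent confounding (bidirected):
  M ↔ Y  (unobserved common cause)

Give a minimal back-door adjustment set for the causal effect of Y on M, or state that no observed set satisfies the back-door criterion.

desc(Y)\{Y}={M,Q}; candidates ⊆ {E,F,H,V,Z}.
Y↔M: latent back-door arc(s) into Y.
size 0: {}; under {} Y still reaches {E,H,M,Z} ∋ M.
size 1: {E}, {F}, {H} …(+2); under {E} Y still reaches {M} ∋ M.
size 2: {E,F}, {E,H}, {E,V} …(+7); under {E,F} Y still reaches {M} ∋ M.
Y↔M cannot be blocked by any observed set — no back-door set.

Y→M: no observed back-door set.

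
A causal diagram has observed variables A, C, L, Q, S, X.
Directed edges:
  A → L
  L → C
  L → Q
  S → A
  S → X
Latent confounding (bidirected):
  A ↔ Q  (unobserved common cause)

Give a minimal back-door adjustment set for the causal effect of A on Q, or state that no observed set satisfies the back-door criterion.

desc(A)\{A}={C,L,Q}; candidates ⊆ {S,X}.
A↔Q: latent back-door arc(s) into A.
size 0: {}; under {} A still reaches {Q,S,X} ∋ Q.
size 1: {S}, {X}; under {S} A still reaches {Q} ∋ Q.
size 2: {S,X}; under {S,X} A still reaches {Q} ∋ Q.
A↔Q cannot be blocked by any observed set — no back-door set.

A→Q: no observed back-door set.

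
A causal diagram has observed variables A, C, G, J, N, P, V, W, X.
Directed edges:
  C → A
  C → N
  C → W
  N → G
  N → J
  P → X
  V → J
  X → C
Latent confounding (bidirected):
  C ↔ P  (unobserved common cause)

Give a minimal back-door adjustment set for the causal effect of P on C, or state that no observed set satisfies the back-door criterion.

desc(P)\{P}={A,C,G,J,N,W,X}; candidates ⊆ {V}.
P↔C: latent back-door arc(s) into P.
size 0: {}; under {} P still reaches {A,C,G,J,N,W} ∋ C.
size 1: {V}; under {V} P still reaches {A,C,G,J,N,W} ∋ C.
P↔C cannot be blocked by any observed set — no back-door set.

P→C: no observed back-door set.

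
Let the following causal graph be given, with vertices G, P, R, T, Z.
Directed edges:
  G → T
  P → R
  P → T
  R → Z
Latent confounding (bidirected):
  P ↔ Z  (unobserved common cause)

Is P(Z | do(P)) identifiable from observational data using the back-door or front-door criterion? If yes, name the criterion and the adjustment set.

desc(P)\{P}={R,T,Z}; candidates ⊆ {G}.
P↔Z: latent back-door arc(s) into P.
size 0: {}; under {} P still reaches {Z} ∋ Z.
size 1: {G}; under {G} P still reaches {Z} ∋ Z.
P↔Z cannot be blocked by any observed set — no back-door set.
{R}: (i) intercepts every directed P→Z path; (ii) no back-door P→{R}; (iii) {P} blocks every back-door {R}→Z. Front-door holds.
P(Z|do(P)) = Σ_{R} P(R|P) Σ_{P'} P(Z|R,P')P(P').

P(Z|do(P)): frontdoor, adjust for {R}.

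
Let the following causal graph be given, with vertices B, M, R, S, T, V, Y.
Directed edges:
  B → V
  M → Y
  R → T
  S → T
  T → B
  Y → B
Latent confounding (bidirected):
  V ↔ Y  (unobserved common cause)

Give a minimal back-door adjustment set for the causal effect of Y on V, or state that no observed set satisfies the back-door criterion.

Y→V: no observed back-door set.

desc(Y)\{Y}={B,V}; candidates ⊆ {M,R,S,T}.
Y↔V: latent back-door arc(s) into Y.
size 0: {}; under {} Y still reaches {M,V} ∋ V.
size 1: {M}, {R}, {S} …(+1); under {M} Y still reaches {V} ∋ V.
size 2: {M,R}, {M,S}, {M,T} …(+3); under {M,R} Y still reaches {V} ∋ V.
Y↔V cannot be blocked by any observed set — no back-door set.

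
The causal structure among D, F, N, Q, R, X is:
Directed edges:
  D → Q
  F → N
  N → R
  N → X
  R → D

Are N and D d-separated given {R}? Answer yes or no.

Bayes-Ball from N | {R} reaches {F,X}.
D ∉ reach(N|{R}) ⇒ N ⊥ D | {R}.

Yes — N ⊥ D | {R}.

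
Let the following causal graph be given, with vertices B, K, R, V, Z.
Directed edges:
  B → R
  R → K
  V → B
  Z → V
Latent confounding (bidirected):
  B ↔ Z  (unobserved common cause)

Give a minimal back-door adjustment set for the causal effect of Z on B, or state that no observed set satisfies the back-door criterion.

desc(Z)\{Z}={B,K,R,V}; candidates ⊆ {—}.
Z↔B: latent back-door arc(s) into Z.
size 0: {}; under {} Z still reaches {B,K,R} ∋ B.
Z↔B cannot be blocked by any observed set — no back-door set.

Z→B: no observed back-door set.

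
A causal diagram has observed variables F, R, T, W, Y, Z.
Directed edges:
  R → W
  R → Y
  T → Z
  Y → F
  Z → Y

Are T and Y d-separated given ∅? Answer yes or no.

Bayes-Ball from T | ∅ reaches {F,Y,Z}.
Y ∈ reach(T|∅) ⇒ T ⊥̸ Y | ∅.

No — T and Y are d-connected given ∅.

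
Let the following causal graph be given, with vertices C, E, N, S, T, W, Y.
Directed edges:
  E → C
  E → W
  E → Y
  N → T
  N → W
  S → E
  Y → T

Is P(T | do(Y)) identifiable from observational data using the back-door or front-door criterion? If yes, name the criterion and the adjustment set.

P(T|do(Y)): backdoor, adjust for ∅.

desc(Y)\{Y}={T}; candidates ⊆ {C,E,N,S,W}.
∅: Y⊥T given ∅ in G with Y→· removed — back-door holds.
P(T|do(Y)) = P(T|Y) — no adjustment needed.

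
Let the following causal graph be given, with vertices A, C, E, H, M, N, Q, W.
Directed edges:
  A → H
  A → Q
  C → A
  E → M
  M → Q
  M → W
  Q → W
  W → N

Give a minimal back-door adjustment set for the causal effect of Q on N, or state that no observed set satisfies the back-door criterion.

Q→N: minimal back-door set {M}.

desc(Q)\{Q}={N,W}; candidates ⊆ {A,C,E,H,M}.
size 0: {}; under {} Q still reaches {A,C,E,H,M,N,W} ∋ N.
{M}: Q⊥N given {M} in G with Q→· removed — back-door holds.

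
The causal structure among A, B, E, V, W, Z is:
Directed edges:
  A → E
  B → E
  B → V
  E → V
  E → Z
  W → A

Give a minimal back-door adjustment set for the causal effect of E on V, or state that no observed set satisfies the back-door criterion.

desc(E)\{E}={V,Z}; candidates ⊆ {A,B,W}.
size 0: {}; under {} E still reaches {A,B,V,W} ∋ V.
{B}: E⊥V given {B} in G with E→· removed — back-door holds.

E→V: minimal back-door set {B}.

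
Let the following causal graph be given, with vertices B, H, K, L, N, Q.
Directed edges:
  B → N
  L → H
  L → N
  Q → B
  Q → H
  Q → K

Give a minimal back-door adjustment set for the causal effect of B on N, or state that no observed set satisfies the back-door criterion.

desc(B)\{B}={N}; candidates ⊆ {H,K,L,Q}.
∅: B⊥N given ∅ in G with B→· removed — back-door holds.

B→N: minimal back-door set ∅.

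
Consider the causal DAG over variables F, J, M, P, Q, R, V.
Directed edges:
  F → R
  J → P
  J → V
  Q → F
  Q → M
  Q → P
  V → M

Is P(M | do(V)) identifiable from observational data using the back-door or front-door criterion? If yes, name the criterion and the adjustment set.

desc(V)\{V}={M}; candidates ⊆ {F,J,P,Q,R}.
∅: V⊥M given ∅ in G with V→· removed — back-door holds.
P(M|do(V)) = P(M|V) — no adjustment needed.

P(M|do(V)): backdoor, adjust for ∅.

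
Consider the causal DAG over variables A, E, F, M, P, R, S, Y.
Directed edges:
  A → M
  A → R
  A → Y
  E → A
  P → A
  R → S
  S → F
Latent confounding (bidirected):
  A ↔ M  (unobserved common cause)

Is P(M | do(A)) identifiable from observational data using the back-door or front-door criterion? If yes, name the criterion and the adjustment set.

desc(A)\{A}={F,M,R,S,Y}; candidates ⊆ {E,P}.
A↔M: latent back-door arc(s) into A.
size 0: {}; under {} A still reaches {E,M,P} ∋ M.
size 1: {E}, {P}; under {E} A still reaches {M,P} ∋ M.
size 2: {E,P}; under {E,P} A still reaches {M} ∋ M.
A↔M cannot be blocked by any observed set — no back-door set.
No mediator lies on a directed A→…→M path.
Neither criterion identifies P(M|do(A)) in this graph.

P(M|do(A)): not identifiable (no BD/FD set).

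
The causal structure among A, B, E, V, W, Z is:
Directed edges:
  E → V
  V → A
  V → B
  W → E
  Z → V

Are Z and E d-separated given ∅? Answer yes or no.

Yes — Z ⊥ E | ∅.

Bayes-Ball from Z | ∅ reaches {A,B,V}.
E ∉ reach(Z|∅) ⇒ Z ⊥ E | ∅.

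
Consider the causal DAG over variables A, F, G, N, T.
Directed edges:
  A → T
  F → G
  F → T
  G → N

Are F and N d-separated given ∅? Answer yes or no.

Bayes-Ball from F | ∅ reaches {G,N,T}.
N ∈ reach(F|∅) ⇒ F ⊥̸ N | ∅.

No — F and N are d-connected given ∅.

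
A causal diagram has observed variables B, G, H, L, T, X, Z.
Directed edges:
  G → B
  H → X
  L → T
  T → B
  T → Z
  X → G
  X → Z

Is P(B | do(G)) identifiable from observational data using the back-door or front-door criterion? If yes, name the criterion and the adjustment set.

P(B|do(G)): backdoor, adjust for ∅.

desc(G)\{G}={B}; candidates ⊆ {H,L,T,X,Z}.
∅: G⊥B given ∅ in G with G→· removed — back-door holds.
P(B|do(G)) = P(B|G) — no adjustment needed.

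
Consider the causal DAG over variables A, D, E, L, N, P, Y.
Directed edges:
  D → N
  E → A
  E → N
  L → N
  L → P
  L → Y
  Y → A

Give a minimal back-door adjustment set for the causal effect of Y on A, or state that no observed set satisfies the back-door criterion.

desc(Y)\{Y}={A}; candidates ⊆ {D,E,L,N,P}.
∅: Y⊥A given ∅ in G with Y→· removed — back-door holds.

Y→A: minimal back-door set ∅.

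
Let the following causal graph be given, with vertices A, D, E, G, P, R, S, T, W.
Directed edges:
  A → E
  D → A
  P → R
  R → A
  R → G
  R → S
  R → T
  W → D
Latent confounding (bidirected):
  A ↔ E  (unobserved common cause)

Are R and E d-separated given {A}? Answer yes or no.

Bayes-Ball from R | {A} reaches {D,E,G,P,S,T,W}.
E ∈ reach(R|{A}) ⇒ R ⊥̸ E | {A}.

No — R and E are d-connected given {A}.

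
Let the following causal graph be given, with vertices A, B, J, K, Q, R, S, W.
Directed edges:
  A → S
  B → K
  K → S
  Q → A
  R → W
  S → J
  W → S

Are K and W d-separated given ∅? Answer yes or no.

Bayes-Ball from K | ∅ reaches {B,J,S}.
W ∉ reach(K|∅) ⇒ K ⊥ W | ∅.

Yes — K ⊥ W | ∅.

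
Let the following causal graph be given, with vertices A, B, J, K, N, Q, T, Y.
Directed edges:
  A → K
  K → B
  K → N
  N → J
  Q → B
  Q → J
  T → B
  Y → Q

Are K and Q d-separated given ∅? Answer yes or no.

Yes — K ⊥ Q | ∅.

Bayes-Ball from K | ∅ reaches {A,B,J,N}.
Q ∉ reach(K|∅) ⇒ K ⊥ Q | ∅.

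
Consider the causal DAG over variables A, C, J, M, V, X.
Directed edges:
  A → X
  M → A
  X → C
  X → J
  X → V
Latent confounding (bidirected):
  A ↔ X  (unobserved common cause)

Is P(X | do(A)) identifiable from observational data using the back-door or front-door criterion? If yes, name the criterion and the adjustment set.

P(X|do(A)): not identifiable (no BD/FD set).

desc(A)\{A}={C,J,V,X}; candidates ⊆ {M}.
A↔X: latent back-door arc(s) into A.
size 0: {}; under {} A still reaches {C,J,M,V,X} ∋ X.
size 1: {M}; under {M} A still reaches {C,J,V,X} ∋ X.
A↔X cannot be blocked by any observed set — no back-door set.
No mediator lies on a directed A→…→X path.
Neither criterion identifies P(X|do(A)) in this graph.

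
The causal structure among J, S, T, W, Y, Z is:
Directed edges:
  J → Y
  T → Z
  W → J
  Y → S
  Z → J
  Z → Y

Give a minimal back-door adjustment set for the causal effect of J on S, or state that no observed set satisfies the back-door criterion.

J→S: minimal back-door set {Z}.

desc(J)\{J}={S,Y}; candidates ⊆ {T,W,Z}.
size 0: {}; under {} J still reaches {S,T,W,Y,Z} ∋ S.
{Z}: J⊥S given {Z} in G with J→· removed — back-door holds.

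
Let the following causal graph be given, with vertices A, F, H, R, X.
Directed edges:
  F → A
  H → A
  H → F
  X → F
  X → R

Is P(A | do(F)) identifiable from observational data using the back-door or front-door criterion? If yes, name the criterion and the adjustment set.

P(A|do(F)): backdoor, adjust for {H}.

desc(F)\{F}={A}; candidates ⊆ {H,R,X}.
size 0: {}; under {} F still reaches {A,H,R,X} ∋ A.
{H}: F⊥A given {H} in G with F→· removed — back-door holds.
P(A|do(F)) = Σ_{H} P(A|F,H)·P(H).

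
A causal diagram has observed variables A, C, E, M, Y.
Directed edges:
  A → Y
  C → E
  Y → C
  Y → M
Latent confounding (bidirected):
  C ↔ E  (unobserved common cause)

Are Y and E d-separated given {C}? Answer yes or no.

Bayes-Ball from Y | {C} reaches {A,E,M}.
E ∈ reach(Y|{C}) ⇒ Y ⊥̸ E | {C}.

No — Y and E are d-connected given {C}.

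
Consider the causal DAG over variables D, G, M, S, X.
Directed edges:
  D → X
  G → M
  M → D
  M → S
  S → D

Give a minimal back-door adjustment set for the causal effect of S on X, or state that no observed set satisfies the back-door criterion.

S→X: minimal back-door set {M}.

desc(S)\{S}={D,X}; candidates ⊆ {G,M}.
size 0: {}; under {} S still reaches {D,G,M,X} ∋ X.
{M}: S⊥X given {M} in G with S→· removed — back-door holds.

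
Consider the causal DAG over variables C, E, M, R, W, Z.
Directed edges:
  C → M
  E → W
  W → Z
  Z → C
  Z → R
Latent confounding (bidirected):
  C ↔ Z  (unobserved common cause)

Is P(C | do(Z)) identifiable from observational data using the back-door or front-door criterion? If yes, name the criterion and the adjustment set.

P(C|do(Z)): not identifiable (no BD/FD set).

desc(Z)\{Z}={C,M,R}; candidates ⊆ {E,W}.
Z↔C: latent back-door arc(s) into Z.
size 0: {}; under {} Z still reaches {C,E,M,W} ∋ C.
size 1: {E}, {W}; under {E} Z still reaches {C,M,W} ∋ C.
size 2: {E,W}; under {E,W} Z still reaches {C,M} ∋ C.
Z↔C cannot be blocked by any observed set — no back-door set.
No mediator lies on a directed Z→…→C path.
Neither criterion identifies P(C|do(Z)) in this graph.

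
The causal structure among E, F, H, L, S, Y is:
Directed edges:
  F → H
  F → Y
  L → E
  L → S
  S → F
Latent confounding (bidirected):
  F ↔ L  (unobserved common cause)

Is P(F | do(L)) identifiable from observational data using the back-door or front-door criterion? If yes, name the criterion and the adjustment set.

P(F|do(L)): frontdoor, adjust for {S}.

desc(L)\{L}={E,F,H,S,Y}; candidates ⊆ {—}.
L↔F: latent back-door arc(s) into L.
size 0: {}; under {} L still reaches {F,H,Y} ∋ F.
L↔F cannot be blocked by any observed set — no back-door set.
{S}: (i) intercepts every directed L→F path; (ii) no back-door L→{S}; (iii) {L} blocks every back-door {S}→F. Front-door holds.
P(F|do(L)) = Σ_{S} P(S|L) Σ_{L'} P(F|S,L')P(L').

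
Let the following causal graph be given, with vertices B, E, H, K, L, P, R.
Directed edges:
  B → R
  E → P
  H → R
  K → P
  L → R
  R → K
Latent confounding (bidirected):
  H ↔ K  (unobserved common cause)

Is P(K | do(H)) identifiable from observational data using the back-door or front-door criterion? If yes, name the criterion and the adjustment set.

P(K|do(H)): frontdoor, adjust for {R}.

desc(H)\{H}={K,P,R}; candidates ⊆ {B,E,L}.
H↔K: latent back-door arc(s) into H.
size 0: {}; under {} H still reaches {K,P} ∋ K.
size 1: {B}, {E}, {L}; under {B} H still reaches {K,P} ∋ K.
size 2: {B,E}, {B,L}, {E,L}; under {B,E} H still reaches {K,P} ∋ K.
H↔K cannot be blocked by any observed set — no back-door set.
{R}: (i) intercepts every directed H→K path; (ii) no back-door H→{R}; (iii) {H} blocks every back-door {R}→K. Front-door holds.
P(K|do(H)) = Σ_{R} P(R|H) Σ_{H'} P(K|R,H')P(H').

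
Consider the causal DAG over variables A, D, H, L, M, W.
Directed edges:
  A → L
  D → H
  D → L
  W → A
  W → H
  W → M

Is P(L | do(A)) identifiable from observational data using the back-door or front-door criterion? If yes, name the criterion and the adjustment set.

P(L|do(A)): backdoor, adjust for ∅.

desc(A)\{A}={L}; candidates ⊆ {D,H,M,W}.
∅: A⊥L given ∅ in G with A→· removed — back-door holds.
P(L|do(A)) = P(L|A) — no adjustment needed.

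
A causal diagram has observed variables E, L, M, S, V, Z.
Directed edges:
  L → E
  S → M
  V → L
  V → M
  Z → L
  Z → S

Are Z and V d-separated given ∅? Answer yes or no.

Yes — Z ⊥ V | ∅.

Bayes-Ball from Z | ∅ reaches {E,L,M,S}.
V ∉ reach(Z|∅) ⇒ Z ⊥ V | ∅.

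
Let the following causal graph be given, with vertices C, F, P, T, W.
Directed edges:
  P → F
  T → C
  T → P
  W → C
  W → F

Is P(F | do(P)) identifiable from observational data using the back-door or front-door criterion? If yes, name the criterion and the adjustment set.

desc(P)\{P}={F}; candidates ⊆ {C,T,W}.
∅: P⊥F given ∅ in G with P→· removed — back-door holds.
P(F|do(P)) = P(F|P) — no adjustment needed.

P(F|do(P)): backdoor, adjust for ∅.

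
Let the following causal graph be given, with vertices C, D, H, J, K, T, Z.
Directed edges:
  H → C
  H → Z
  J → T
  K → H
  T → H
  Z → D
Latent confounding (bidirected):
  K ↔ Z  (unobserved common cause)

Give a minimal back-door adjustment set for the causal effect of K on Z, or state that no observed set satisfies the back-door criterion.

K→Z: no observed back-door set.

desc(K)\{K}={C,D,H,Z}; candidates ⊆ {J,T}.
K↔Z: latent back-door arc(s) into K.
size 0: {}; under {} K still reaches {D,Z} ∋ Z.
size 1: {J}, {T}; under {J} K still reaches {D,Z} ∋ Z.
size 2: {J,T}; under {J,T} K still reaches {D,Z} ∋ Z.
K↔Z cannot be blocked by any observed set — no back-door set.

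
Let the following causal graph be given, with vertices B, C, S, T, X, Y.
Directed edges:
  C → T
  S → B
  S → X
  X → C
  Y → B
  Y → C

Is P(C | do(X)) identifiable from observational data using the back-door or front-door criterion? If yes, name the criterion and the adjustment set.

desc(X)\{X}={C,T}; candidates ⊆ {B,S,Y}.
∅: X⊥C given ∅ in G with X→· removed — back-door holds.
P(C|do(X)) = P(C|X) — no adjustment needed.

P(C|do(X)): backdoor, adjust for ∅.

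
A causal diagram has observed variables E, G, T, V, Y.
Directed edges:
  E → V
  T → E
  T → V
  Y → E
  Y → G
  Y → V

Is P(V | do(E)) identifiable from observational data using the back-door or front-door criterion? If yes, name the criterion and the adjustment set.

P(V|do(E)): backdoor, adjust for {T, Y}.

desc(E)\{E}={V}; candidates ⊆ {G,T,Y}.
size 0: {}; under {} E still reaches {G,T,V,Y} ∋ V.
size 1: {G}, {T}, {Y}; under {G} E still reaches {T,V,Y} ∋ V.
{T,Y}: E⊥V given {T,Y} in G with E→· removed — back-door holds.
P(V|do(E)) = Σ_{T,Y} P(V|E,T,Y)·P(T,Y).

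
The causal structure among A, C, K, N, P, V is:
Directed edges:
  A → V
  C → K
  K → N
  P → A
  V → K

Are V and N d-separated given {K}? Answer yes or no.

Yes — V ⊥ N | {K}.

Bayes-Ball from V | {K} reaches {A,C,P}.
N ∉ reach(V|{K}) ⇒ V ⊥ N | {K}.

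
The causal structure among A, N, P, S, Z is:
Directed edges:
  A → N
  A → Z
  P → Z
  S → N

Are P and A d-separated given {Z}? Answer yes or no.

Bayes-Ball from P | {Z} reaches {A,N}.
A ∈ reach(P|{Z}) ⇒ P ⊥̸ A | {Z}.

No — P and A are d-connected given {Z}.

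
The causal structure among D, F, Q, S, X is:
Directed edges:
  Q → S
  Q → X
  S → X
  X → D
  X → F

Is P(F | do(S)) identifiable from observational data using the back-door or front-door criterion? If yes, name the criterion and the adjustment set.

desc(S)\{S}={D,F,X}; candidates ⊆ {Q}.
size 0: {}; under {} S still reaches {D,F,Q,X} ∋ F.
{Q}: S⊥F given {Q} in G with S→· removed — back-door holds.
P(F|do(S)) = Σ_{Q} P(F|S,Q)·P(Q).

P(F|do(S)): backdoor, adjust for {Q}.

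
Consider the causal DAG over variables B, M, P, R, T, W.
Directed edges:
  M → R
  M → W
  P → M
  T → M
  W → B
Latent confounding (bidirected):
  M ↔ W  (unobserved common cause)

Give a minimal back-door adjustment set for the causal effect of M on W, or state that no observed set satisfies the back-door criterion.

M→W: no observed back-door set.

desc(M)\{M}={B,R,W}; candidates ⊆ {P,T}.
M↔W: latent back-door arc(s) into M.
size 0: {}; under {} M still reaches {B,P,T,W} ∋ W.
size 1: {P}, {T}; under {P} M still reaches {B,T,W} ∋ W.
size 2: {P,T}; under {P,T} M still reaches {B,W} ∋ W.
M↔W cannot be blocked by any observed set — no back-door set.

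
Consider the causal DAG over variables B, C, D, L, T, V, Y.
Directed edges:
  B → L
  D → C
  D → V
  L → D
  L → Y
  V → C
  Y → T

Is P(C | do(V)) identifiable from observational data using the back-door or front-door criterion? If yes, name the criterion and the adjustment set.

P(C|do(V)): backdoor, adjust for {D}.

desc(V)\{V}={C}; candidates ⊆ {B,D,L,T,Y}.
size 0: {}; under {} V still reaches {B,C,D,L,T,Y} ∋ C.
{D}: V⊥C given {D} in G with V→· removed — back-door holds.
P(C|do(V)) = Σ_{D} P(C|V,D)·P(D).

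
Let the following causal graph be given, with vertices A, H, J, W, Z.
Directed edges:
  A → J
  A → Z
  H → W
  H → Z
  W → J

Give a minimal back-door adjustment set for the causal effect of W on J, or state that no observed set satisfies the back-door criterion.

desc(W)\{W}={J}; candidates ⊆ {A,H,Z}.
∅: W⊥J given ∅ in G with W→· removed — back-door holds.

W→J: minimal back-door set ∅.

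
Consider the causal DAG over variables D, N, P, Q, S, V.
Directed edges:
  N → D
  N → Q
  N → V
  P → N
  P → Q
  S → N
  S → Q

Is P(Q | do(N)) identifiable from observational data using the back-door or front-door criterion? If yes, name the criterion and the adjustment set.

desc(N)\{N}={D,Q,V}; candidates ⊆ {P,S}.
size 0: {}; under {} N still reaches {P,Q,S} ∋ Q.
size 1: {P}, {S}; under {P} N still reaches {Q,S} ∋ Q.
{P,S}: N⊥Q given {P,S} in G with N→· removed — back-door holds.
P(Q|do(N)) = Σ_{P,S} P(Q|N,P,S)·P(P,S).

P(Q|do(N)): backdoor, adjust for {P, S}.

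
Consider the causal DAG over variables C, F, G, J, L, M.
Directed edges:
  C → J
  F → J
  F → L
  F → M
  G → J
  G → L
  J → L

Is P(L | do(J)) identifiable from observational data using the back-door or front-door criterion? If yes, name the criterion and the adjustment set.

desc(J)\{J}={L}; candidates ⊆ {C,F,G,M}.
size 0: {}; under {} J still reaches {C,F,G,L,M} ∋ L.
size 1: {C}, {F}, {G} …(+1); under {C} J still reaches {F,G,L,M} ∋ L.
{F,G}: J⊥L given {F,G} in G with J→· removed — back-door holds.
P(L|do(J)) = Σ_{F,G} P(L|J,F,G)·P(F,G).

P(L|do(J)): backdoor, adjust for {F, G}.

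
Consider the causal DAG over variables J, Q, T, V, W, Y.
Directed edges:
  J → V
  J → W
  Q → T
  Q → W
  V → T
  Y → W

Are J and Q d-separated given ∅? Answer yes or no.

Yes — J ⊥ Q | ∅.

Bayes-Ball from J | ∅ reaches {T,V,W}.
Q ∉ reach(J|∅) ⇒ J ⊥ Q | ∅.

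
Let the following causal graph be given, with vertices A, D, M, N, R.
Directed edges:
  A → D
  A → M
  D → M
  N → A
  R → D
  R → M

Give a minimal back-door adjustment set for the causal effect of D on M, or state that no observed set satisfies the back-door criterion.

desc(D)\{D}={M}; candidates ⊆ {A,N,R}.
size 0: {}; under {} D still reaches {A,M,N,R} ∋ M.
size 1: {A}, {N}, {R}; under {A} D still reaches {M,R} ∋ M.
{A,R}: D⊥M given {A,R} in G with D→· removed — back-door holds.

D→M: minimal back-door set {A, R}.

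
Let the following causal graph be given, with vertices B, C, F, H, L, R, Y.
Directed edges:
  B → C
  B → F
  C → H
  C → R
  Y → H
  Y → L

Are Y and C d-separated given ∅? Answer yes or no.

Bayes-Ball from Y | ∅ reaches {H,L}.
C ∉ reach(Y|∅) ⇒ Y ⊥ C | ∅.

Yes — Y ⊥ C | ∅.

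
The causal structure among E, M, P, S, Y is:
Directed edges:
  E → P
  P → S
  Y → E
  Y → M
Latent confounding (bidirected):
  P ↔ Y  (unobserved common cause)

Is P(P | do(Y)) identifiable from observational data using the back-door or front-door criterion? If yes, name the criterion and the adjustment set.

desc(Y)\{Y}={E,M,P,S}; candidates ⊆ {—}.
Y↔P: latent back-door arc(s) into Y.
size 0: {}; under {} Y still reaches {P,S} ∋ P.
Y↔P cannot be blocked by any observed set — no back-door set.
{E}: (i) intercepts every directed Y→P path; (ii) no back-door Y→{E}; (iii) {Y} blocks every back-door {E}→P. Front-door holds.
P(P|do(Y)) = Σ_{E} P(E|Y) Σ_{Y'} P(P|E,Y')P(Y').

P(P|do(Y)): frontdoor, adjust for {E}.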